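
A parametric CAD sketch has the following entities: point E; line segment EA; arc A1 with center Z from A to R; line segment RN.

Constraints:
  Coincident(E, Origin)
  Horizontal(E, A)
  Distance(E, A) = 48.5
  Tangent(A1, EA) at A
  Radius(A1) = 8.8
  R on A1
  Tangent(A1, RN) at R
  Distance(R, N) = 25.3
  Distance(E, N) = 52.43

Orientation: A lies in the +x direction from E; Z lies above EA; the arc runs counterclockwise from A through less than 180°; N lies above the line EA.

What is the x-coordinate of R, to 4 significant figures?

55.42

Checks: |ZA| = 8.800 ✓; |ZR| = 8.800 ✓; ∠(ZR, RN) = 90.00° ✓; |RN| = 25.30 ✓; |EN| = 52.43 ✓.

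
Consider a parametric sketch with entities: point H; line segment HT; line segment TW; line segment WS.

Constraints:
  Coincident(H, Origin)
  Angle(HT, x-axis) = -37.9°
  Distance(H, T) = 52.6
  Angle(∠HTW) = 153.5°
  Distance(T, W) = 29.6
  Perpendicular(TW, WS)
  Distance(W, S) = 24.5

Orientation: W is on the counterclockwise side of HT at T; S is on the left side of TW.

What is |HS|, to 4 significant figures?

76.68

H is at the origin; HT runs at -37.9° with length 52.6, so T = 52.6·(cos -37.9°, sin -37.9°) = (41.51, -32.31). ∠HTW = 153.5°, so TW runs at -37.9° + (180° − 153.5°) = -11.40° from the x-axis; with |TW| = 29.6, W = T + 29.6·(cos -11.40°, sin -11.40°) = (70.52, -38.16). TW ⟂ WS; with |WS| = 24.5 on the left of TW, S = W + 24.5·(0.1977, 0.9803) = (75.36, -14.15). Then |HS| = |S − H| = 76.68.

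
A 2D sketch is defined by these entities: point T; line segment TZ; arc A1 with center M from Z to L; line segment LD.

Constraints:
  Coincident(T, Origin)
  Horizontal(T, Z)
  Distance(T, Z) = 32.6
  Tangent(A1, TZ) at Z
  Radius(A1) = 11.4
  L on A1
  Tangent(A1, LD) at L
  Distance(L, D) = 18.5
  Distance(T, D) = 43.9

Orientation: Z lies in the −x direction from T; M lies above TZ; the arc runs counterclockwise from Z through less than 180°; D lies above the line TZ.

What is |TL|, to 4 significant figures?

27.11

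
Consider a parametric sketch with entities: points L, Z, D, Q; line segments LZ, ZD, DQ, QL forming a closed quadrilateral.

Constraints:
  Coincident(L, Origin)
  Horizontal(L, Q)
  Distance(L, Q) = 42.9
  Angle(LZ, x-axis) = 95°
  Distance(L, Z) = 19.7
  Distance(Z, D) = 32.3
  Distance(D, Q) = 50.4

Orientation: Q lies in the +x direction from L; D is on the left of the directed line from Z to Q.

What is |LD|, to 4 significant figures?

48.29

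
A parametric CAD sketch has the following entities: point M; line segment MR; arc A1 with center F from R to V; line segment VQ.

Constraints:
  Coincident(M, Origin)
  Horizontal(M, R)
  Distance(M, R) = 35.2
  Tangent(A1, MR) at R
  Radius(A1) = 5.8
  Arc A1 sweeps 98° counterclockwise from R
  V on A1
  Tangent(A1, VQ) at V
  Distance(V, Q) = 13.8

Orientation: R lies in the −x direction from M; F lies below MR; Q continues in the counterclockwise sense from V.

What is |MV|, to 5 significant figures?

41.473

M is at the origin; MR is horizontal with |MR| = 35.2 and R on the −x side, so R = (-35.200, 0.0000). Since A1 is tangent to MR there, FR ⟂ MR, so F = R + (0, -5.8) = (-35.200, -5.8000). On A1, R sits at bearing 90° from F; a 98° counterclockwise sweep puts V at bearing 188°, so V = F + 5.8·(cos 188°, sin 188°) = (-40.944, -6.6072). Then |MV| = |V − M| = 41.473.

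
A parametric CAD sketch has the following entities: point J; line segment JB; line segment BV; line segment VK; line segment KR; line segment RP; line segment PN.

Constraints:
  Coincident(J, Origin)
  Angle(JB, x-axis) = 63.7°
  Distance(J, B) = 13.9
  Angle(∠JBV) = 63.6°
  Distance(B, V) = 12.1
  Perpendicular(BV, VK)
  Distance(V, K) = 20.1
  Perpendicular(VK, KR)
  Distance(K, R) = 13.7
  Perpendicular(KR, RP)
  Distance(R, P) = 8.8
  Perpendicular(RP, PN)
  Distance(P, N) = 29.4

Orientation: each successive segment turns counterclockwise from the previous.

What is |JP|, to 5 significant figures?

7.8650

J is at the origin; JB runs at 63.7° with length 13.9, so B = (6.1587, 12.461). ∠JBV = 63.6° gives BV at -179.90° from the x-axis; with |BV| = 12.1, V = (-5.9413, 12.440). BV ⟂ VK, so VK runs at -89.900°; with |VK| = 20.1, K = (-5.9062, -7.6599). VK ⟂ KR, so KR runs at 0.10000°; with |KR| = 13.7, R = (7.7938, -7.6360). KR is perpendicular to RP, so RP runs at 90.100°; with |RP| = 8.8, P = (7.7784, 1.1640). Then |JP| = |P − J| = 7.8650.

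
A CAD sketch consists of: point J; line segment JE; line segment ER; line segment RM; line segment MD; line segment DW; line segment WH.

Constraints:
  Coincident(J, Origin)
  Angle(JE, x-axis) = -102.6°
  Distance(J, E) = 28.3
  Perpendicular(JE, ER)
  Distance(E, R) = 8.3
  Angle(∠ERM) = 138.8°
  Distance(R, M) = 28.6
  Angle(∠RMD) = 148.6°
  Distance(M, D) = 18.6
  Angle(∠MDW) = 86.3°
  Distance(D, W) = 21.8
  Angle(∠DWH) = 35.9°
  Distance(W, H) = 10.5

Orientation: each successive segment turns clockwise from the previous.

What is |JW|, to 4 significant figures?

19.56

J is at the origin; JE runs at -102.6° with length 28.3, so E = (-6.173, -27.62). JE ⟂ ER, so ER runs at 167.4°; with |ER| = 8.3, R = (-14.27, -25.81). ∠ERM = 138.8° gives RM at 126.2° from the x-axis; with |RM| = 28.6, M = (-31.16, -2.729). ∠RMD = 148.6° gives MD at 94.80° from the x-axis; with |MD| = 18.6, D = (-32.72, 15.81). ∠MDW = 86.3° gives DW at 1.100° from the x-axis; with |DW| = 21.8, W = (-10.93, 16.22). Then |JW| = |W − J| = 19.56.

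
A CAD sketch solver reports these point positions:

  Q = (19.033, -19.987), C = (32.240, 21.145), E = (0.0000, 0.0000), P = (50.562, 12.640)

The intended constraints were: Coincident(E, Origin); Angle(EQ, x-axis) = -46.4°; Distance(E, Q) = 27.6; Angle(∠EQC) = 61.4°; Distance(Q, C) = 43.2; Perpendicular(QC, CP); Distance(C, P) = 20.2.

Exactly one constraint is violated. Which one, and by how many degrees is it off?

Perpendicular(QC, CP) — off by 7.10°.

E = (0.00, 0.00) ✓; EQ at -46.40° ✓; |EQ| = 27.60 ✓; ∠EQC = 61.40° ✓; |QC| = 43.20 ✓; ∠(QC, CP) = 97.10° ✗; |CP| = 20.20 ✓.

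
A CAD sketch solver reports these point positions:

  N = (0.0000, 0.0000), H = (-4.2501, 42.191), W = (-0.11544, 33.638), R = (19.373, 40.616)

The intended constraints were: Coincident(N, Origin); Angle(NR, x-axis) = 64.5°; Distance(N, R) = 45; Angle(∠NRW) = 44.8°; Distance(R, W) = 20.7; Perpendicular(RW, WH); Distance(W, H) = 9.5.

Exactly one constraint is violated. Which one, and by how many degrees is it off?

Perpendicular(RW, WH) — off by 6.10°.

N = (0.00, 0.00) ✓; NR at 64.50° ✓; |NR| = 45.00 ✓; ∠NRW = 44.80° ✓; |RW| = 20.70 ✓; ∠(RW, WH) = 83.90° ✗; |WH| = 9.500 ✓.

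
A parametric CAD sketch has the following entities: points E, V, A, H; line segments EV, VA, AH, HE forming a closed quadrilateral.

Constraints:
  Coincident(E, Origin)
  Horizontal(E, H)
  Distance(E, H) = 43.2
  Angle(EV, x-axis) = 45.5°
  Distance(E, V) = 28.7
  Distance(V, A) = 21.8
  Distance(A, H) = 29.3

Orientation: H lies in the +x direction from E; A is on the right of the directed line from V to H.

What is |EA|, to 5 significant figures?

13.910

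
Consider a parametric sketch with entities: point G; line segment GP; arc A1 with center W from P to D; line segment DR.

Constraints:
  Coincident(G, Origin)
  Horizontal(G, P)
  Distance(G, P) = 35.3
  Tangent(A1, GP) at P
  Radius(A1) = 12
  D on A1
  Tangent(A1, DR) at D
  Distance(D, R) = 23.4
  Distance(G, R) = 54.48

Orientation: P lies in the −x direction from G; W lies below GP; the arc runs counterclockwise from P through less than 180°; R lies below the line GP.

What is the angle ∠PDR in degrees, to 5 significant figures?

125.47°

Checks: |GP| = 35.30 ✓; |WP| = 12.00 ✓; |WD| = 12.00 ✓; ∠(WD, DR) = 90.00° ✓; |DR| = 23.40 ✓; |GR| = 54.48 ✓.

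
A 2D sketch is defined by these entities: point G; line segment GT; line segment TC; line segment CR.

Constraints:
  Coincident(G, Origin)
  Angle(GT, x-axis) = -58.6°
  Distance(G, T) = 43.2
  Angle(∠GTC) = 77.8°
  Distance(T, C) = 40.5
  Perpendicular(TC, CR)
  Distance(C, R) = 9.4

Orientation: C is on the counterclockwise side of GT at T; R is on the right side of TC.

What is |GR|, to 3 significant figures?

60.4

∠GTC = 77.8°, so TC runs at -58.6° + (180° − 77.8°) = 43.6° from the x-axis; with |TC| = 40.5, C = T + 40.5·(cos 43.6°, sin 43.6°) = (51.8, -8.94). TC is perpendicular to CR; with |CR| = 9.4 on the right of TC, R = C + 9.4·(0.690, -0.724) = (58.3, -15.8). Then |GR| = |R − G| = 60.4.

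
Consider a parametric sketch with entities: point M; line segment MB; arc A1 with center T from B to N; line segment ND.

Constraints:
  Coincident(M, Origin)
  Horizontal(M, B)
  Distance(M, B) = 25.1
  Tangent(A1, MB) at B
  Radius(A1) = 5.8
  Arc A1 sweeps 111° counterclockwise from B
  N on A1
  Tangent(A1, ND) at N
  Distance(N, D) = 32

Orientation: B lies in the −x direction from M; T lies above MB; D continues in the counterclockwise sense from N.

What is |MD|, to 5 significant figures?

48.947

On A1, B sits at bearing -90° from T; a 111° counterclockwise sweep puts N at bearing 21°, so N = T + 5.8·(cos 21°, sin 21°) = (-19.685, 7.8785). The tangent condition forces TN to be normal to ND, so ND runs along (−sin 21°, cos 21°); with |ND| = 32.0, D = (-31.153, 37.753). Then |MD| = |D − M| = 48.947.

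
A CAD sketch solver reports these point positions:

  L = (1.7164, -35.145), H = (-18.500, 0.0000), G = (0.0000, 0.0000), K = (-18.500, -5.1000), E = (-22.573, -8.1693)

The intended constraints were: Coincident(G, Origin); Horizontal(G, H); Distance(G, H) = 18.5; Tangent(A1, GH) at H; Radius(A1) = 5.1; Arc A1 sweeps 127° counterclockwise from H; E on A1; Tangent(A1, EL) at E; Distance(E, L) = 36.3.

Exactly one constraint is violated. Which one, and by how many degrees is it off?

Tangent(A1, EL) at E — off by 5.00°.

G = (0.00, 0.00) ✓; G.y = 0.00, H.y = 0.00 ✓; |GH| = 18.50 ✓; ∠(KH, HG) = 90.00° ✓; |KH| = 5.100 ✓; bearing(K→E) − bearing(K→H) = 127.0° ✓; |KE| = 5.100 ✓; ∠(KE, EL) = 85.00° ✗; |EL| = 36.30 ✓.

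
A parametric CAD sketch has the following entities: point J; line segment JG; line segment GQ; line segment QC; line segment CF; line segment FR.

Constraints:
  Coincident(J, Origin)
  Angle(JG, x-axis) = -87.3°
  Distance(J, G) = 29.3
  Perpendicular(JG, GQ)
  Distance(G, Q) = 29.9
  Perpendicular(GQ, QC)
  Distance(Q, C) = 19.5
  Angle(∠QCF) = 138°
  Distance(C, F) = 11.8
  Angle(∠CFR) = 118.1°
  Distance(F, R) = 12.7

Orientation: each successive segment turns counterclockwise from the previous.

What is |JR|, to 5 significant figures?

10.502

J is at the origin; JG runs at -87.3° with length 29.3, so G = (1.3802, -29.267). JG ⟂ GQ, so GQ runs at 2.7000°; with |GQ| = 29.9, Q = (31.247, -27.859). GQ ⟂ QC, so QC runs at 92.700°; with |QC| = 19.5, C = (30.328, -8.3806). ∠QCF = 138.0° gives CF at 134.70° from the x-axis; with |CF| = 11.8, F = (22.028, 0.0067959). ∠CFR = 118.1° gives FR at -163.40° from the x-axis; with |FR| = 12.7, R = (9.8577, -3.6214). Then |JR| = |R − J| = 10.502.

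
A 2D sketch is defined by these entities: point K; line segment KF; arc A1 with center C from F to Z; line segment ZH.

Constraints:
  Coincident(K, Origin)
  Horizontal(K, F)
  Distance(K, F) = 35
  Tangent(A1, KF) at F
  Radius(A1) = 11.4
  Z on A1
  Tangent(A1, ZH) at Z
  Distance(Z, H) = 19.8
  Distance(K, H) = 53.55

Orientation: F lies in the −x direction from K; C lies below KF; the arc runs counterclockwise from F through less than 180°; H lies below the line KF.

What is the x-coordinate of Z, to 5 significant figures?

-46.155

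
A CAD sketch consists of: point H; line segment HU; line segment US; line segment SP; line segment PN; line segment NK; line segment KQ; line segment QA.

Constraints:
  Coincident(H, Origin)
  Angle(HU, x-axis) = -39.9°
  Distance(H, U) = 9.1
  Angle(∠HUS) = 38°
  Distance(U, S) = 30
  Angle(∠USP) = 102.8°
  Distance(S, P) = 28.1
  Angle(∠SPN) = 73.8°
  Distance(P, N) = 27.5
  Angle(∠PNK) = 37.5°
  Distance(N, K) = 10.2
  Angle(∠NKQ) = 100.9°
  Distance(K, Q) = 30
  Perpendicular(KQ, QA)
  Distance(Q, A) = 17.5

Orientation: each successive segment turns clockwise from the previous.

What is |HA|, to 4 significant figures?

51.62

H is at the origin; HU runs at -39.9° with length 9.1, so U = (6.981, -5.837). ∠HUS = 38.0° gives US at 178.1° from the x-axis; with |US| = 30.0, S = (-23.00, -4.843). ∠USP = 102.8° gives SP at 100.9° from the x-axis; with |SP| = 28.1, P = (-28.32, 22.75). ∠SPN = 73.8° gives PN at -5.300° from the x-axis; with |PN| = 27.5, N = (-0.9335, 20.21). ∠PNK = 37.5° gives NK at -147.8° from the x-axis; with |NK| = 10.2, K = (-9.565, 14.77). ∠NKQ = 100.9° gives KQ at 133.1° from the x-axis; with |KQ| = 30.0, Q = (-30.06, 36.68). KQ is perpendicular to QA, so QA runs at 43.10°; with |QA| = 17.5, A = (-17.29, 48.64). Then |HA| = |A − H| = 51.62.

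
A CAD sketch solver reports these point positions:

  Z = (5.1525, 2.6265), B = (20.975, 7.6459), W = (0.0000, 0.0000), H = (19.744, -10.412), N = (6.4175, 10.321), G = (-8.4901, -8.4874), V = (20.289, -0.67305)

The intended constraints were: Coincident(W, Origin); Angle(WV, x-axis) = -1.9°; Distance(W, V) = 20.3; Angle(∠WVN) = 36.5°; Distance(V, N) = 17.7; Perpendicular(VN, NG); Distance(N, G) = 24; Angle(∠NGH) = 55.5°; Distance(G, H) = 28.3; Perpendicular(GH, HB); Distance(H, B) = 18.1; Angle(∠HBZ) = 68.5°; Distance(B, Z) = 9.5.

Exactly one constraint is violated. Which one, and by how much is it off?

Distance(B, Z) = 9.5 — off by 7.10.

W = (0.00, 0.00) ✓; WV at -1.900° ✓; |WV| = 20.30 ✓; ∠WVN = 36.50° ✓; |VN| = 17.70 ✓; ∠(VN, NG) = 90.00° ✓; |NG| = 24.00 ✓; ∠NGH = 55.50° ✓; |GH| = 28.30 ✓; ∠(GH, HB) = 90.00° ✓; |HB| = 18.10 ✓; ∠HBZ = 68.50° ✓; |BZ| = 16.60 ✗.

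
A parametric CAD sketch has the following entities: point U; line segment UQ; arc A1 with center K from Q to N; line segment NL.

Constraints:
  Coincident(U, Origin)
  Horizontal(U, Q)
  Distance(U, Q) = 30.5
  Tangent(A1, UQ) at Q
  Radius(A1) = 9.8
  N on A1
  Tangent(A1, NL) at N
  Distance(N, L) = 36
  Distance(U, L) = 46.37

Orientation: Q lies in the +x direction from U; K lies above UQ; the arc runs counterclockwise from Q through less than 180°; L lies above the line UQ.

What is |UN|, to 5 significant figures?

41.302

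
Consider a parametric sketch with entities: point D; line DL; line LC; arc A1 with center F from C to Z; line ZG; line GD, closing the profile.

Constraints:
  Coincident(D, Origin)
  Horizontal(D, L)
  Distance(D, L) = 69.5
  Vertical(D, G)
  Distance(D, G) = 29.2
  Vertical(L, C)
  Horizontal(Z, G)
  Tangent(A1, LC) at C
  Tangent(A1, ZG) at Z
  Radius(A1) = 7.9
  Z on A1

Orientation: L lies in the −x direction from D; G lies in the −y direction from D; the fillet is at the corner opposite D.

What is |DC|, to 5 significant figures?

72.691

D is at the origin; D and L share the same y with |DL| = 69.5 and L on the −x side, so L = (-69.500, 0.0000). D and G share the same x with |DG| = 29.2 and G on the −y side, so G = (0.0000, -29.200). The virtual corner opposite D is at (-69.500, -29.200). A1 meets LC tangentially, so FC is at right angles to LC and the tangent condition forces FZ to be normal to ZG, with radius 7.9, so the center F sits 7.9 in from both sides at F = (-61.600, -21.300). That places the tangent points at C = (-69.500, -21.300) on LC and Z = (-61.600, -29.200) on ZG. Then |DC| = |C − D| = 72.691.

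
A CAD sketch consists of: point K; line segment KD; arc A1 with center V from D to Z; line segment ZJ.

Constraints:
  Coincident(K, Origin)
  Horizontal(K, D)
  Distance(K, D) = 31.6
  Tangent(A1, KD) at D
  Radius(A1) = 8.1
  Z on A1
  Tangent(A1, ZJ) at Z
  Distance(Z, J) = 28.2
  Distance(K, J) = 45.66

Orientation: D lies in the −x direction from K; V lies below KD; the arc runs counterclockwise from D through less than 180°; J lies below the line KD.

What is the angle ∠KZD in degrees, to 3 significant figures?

41.2°

K is at the origin; K and D share the same y with |KD| = 31.6 and D on the −x side, so D = (-31.6, 0.00). Tangency of A1 to KD means the radius VD is perpendicular to KD, so V = D + (0, -8.1) = (-31.6, -8.10). Since VZ ⟂ ZJ (tangency), |VJ| = √(8.1² + 28.2²) = 29.3 regardless of where Z sits on A1. So J lies on both circle(K, 45.66) and circle(V, 29.3); the below-KD intersection is J = (-26.7, -37.0). Z is the foot of the tangent from J: Z = (-38.9, -11.6).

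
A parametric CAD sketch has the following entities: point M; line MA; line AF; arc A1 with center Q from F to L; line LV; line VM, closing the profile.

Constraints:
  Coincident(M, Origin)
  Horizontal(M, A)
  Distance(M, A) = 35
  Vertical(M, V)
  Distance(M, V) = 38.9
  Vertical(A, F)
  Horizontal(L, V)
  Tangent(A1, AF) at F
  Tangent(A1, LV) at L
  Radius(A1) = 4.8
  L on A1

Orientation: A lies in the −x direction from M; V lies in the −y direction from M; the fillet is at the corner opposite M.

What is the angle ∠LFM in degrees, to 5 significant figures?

89.254°

M is at the origin; MA is horizontal with |MA| = 35.0 and A on the −x side, so A = (-35.000, 0.0000). M and V share the same x with |MV| = 38.9 and V on the −y side, so V = (0.0000, -38.900). The virtual corner opposite M is at (-35.000, -38.900). Tangency of A1 to AF means the radius QF is perpendicular to AF and tangency of A1 to LV means the radius QL is perpendicular to LV, with radius 4.8, so the center Q sits 4.8 in from both sides at Q = (-30.200, -34.100). That places the tangent points at F = (-35.000, -34.100) on AF and L = (-30.200, -38.900) on LV. Then cos ∠LFM = FL·FM / (|FL||FM|), giving 89.254°.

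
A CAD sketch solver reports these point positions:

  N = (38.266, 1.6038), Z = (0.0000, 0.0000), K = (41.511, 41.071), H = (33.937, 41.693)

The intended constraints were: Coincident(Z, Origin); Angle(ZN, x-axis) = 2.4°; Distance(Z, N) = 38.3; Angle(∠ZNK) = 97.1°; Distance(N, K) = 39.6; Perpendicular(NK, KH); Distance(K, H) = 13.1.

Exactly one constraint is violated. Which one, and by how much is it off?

Distance(K, H) = 13.1 — off by 5.50.

Z = (0.00, 0.00) ✓; ZN at 2.400° ✓; |ZN| = 38.30 ✓; ∠ZNK = 97.10° ✓; |NK| = 39.60 ✓; ∠(NK, KH) = 90.01° ✓; |KH| = 7.599 ✗.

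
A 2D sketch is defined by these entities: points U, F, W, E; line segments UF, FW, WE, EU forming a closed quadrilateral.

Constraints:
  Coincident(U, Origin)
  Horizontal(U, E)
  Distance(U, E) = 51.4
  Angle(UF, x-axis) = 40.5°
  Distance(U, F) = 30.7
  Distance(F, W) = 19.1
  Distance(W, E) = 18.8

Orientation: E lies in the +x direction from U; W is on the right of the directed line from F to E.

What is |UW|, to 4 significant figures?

33.09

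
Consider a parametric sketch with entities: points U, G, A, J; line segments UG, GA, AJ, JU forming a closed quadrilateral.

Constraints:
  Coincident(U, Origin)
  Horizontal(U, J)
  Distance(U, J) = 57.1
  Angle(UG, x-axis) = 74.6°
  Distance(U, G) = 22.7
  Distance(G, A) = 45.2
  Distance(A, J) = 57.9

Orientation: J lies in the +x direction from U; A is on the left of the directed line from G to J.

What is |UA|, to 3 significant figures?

66.0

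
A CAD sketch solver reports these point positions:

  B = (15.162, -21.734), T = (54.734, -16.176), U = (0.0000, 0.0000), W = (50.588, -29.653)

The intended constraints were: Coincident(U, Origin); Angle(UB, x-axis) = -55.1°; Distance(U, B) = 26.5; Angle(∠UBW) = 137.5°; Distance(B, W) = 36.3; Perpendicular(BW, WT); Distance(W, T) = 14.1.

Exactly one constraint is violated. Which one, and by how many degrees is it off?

Perpendicular(BW, WT) — off by 4.50°.

U = (0.00, 0.00) ✓; UB at -55.10° ✓; |UB| = 26.50 ✓; ∠UBW = 137.5° ✓; |BW| = 36.30 ✓; ∠(BW, WT) = 85.50° ✗; |WT| = 14.10 ✓.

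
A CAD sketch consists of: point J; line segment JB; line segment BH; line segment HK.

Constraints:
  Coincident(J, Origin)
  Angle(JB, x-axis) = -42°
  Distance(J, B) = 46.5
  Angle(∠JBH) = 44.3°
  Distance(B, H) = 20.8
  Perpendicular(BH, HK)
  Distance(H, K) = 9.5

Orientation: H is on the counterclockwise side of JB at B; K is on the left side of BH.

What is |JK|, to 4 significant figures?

26.15

J is at the origin; JB runs at -42.0° with length 46.5, so B = 46.5·(cos -42.0°, sin -42.0°) = (34.56, -31.11). ∠JBH = 44.3°, so BH runs at -42.0° + (180° − 44.3°) = 93.70° from the x-axis; with |BH| = 20.8, H = B + 20.8·(cos 93.70°, sin 93.70°) = (33.21, -10.36). The perpendicularity gives HK at right angles to BH; with |HK| = 9.5 on the left of BH, K = H + 9.5·(-0.9979, -0.06453) = (23.73, -10.97). Then |JK| = |K − J| = 26.15.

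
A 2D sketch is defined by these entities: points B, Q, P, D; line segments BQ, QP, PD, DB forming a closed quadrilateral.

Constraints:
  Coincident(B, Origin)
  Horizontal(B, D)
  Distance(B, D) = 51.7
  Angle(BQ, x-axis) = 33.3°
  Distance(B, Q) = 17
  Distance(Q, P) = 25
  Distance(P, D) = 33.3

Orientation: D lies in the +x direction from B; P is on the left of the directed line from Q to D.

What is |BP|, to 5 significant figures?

41.805

B is at the origin; B and D share the same y with |BD| = 51.7 and D in +x, so D = (51.7, 0). BQ runs at 33.3° with |BQ| = 17.0, so Q = (14.209, 9.3334). P is determined by |QP| = 25.0 and |PD| = 33.3 together: it lies at the intersection of circle(Q, 25.0) and circle(D, 33.3). With |QD| = 38.636, the foot of the radical line on QD is 13.056 from Q and the perpendicular offset is √(25.0² − 13.056²) = 21.320. Taking the left-of-QD solution: P = (32.028, 26.868).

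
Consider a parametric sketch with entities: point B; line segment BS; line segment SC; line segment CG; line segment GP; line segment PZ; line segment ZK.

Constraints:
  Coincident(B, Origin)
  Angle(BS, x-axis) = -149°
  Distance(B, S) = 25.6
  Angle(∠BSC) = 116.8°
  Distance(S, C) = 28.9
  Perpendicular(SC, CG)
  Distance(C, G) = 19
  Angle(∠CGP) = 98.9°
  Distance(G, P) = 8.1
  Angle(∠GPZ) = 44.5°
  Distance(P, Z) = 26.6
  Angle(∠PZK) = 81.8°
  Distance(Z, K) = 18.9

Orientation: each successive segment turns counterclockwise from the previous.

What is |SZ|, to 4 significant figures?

36.77

B is at the origin; BS runs at -149.0° with length 25.6, so S = (-21.94, -13.18). ∠BSC = 116.8° gives SC at -85.80° from the x-axis; with |SC| = 28.9, C = (-19.83, -42.01). The perpendicularity gives CG at right angles to SC, so CG runs at 4.200°; with |CG| = 19.0, G = (-0.8779, -40.62). ∠CGP = 98.9° gives GP at 85.30° from the x-axis; with |GP| = 8.1, P = (-0.2142, -32.54). ∠GPZ = 44.5° gives PZ at -139.2° from the x-axis; with |PZ| = 26.6, Z = (-20.35, -49.92). Then |SZ| = |Z − S| = 36.77.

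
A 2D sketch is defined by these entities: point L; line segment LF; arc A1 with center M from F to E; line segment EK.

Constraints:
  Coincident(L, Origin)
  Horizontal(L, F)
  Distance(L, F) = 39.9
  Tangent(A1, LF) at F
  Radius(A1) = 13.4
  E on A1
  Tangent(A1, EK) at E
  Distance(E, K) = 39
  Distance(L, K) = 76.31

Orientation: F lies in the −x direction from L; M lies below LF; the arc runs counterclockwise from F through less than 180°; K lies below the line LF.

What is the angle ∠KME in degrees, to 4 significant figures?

71.04°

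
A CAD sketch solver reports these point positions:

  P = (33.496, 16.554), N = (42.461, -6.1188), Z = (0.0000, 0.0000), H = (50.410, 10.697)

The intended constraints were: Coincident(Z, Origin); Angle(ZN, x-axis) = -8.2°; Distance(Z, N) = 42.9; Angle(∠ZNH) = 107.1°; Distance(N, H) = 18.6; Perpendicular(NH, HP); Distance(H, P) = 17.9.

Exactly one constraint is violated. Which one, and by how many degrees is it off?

Perpendicular(NH, HP) — off by 6.20°.

Z = (0.00, 0.00) ✓; ZN at -8.200° ✓; |ZN| = 42.90 ✓; ∠ZNH = 107.1° ✓; |NH| = 18.60 ✓; ∠(NH, HP) = 96.20° ✗; |HP| = 17.90 ✓.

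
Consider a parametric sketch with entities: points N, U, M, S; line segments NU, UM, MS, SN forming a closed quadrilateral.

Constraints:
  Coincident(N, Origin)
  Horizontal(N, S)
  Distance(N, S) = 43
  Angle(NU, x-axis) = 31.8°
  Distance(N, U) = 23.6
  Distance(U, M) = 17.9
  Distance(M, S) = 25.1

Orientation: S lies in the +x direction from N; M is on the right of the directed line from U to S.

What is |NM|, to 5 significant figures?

19.258

Checks: |UM| = 17.90 ✓; |MS| = 25.10 ✓.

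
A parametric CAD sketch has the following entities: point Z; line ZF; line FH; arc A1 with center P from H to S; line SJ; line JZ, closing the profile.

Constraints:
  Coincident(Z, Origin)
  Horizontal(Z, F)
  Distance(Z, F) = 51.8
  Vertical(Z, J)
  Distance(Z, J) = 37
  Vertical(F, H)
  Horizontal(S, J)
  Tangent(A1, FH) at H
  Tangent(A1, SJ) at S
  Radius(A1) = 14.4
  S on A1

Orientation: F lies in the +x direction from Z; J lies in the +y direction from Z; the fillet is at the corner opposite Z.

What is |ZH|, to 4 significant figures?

56.52

The virtual corner opposite Z is at (51.80, 37.00). The tangent condition forces PH to be normal to FH and since A1 is tangent to SJ there, PS ⟂ SJ, with radius 14.4, so the center P sits 14.4 in from both sides at P = (37.40, 22.60). That places the tangent points at H = (51.80, 22.60) on FH and S = (37.40, 37.00) on SJ. Then |ZH| = |H − Z| = 56.52.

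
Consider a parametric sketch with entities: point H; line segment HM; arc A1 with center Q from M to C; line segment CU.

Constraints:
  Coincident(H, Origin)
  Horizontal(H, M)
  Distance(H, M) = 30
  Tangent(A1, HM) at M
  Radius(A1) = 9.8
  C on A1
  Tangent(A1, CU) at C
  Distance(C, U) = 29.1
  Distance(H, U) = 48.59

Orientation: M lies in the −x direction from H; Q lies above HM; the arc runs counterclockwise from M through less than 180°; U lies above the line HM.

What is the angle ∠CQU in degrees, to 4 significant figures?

71.39°

H is at the origin; HM is horizontal with |HM| = 30.0 and M on the −x side, so M = (-30.00, 0.000). Since A1 is tangent to HM there, QM ⟂ HM, so Q = M + (0, 9.8) = (-30.00, 9.800). Since QC ⟂ CU (tangency), |QU| = √(9.8² + 29.1²) = 30.71 regardless of where C sits on A1. So U lies on both circle(H, 48.59) and circle(Q, 30.71); the above-HM intersection is U = (-27.05, 40.36). C is the foot of the tangent from U: C = (-20.46, 12.02).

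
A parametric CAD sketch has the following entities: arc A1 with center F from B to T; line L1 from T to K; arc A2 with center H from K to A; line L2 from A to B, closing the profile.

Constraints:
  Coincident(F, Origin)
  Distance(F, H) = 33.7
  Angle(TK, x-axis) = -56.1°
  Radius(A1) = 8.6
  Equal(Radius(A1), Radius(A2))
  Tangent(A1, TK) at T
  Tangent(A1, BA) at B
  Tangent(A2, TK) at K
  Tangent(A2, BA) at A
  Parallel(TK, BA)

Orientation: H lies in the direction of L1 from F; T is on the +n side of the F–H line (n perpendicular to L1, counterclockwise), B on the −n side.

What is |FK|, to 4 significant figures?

34.78

Tangency of A1 to both parallel lines with radius 8.6 puts T and B at F ± 8.6·n: T = (7.138, 4.797), B = (-7.138, -4.797). Equal radii place K and A the same way about H: K = H + 8.6·n = (25.93, -23.17), A = H − 8.6·n = (11.66, -32.77). Then |FK| = |K − F| = 34.78.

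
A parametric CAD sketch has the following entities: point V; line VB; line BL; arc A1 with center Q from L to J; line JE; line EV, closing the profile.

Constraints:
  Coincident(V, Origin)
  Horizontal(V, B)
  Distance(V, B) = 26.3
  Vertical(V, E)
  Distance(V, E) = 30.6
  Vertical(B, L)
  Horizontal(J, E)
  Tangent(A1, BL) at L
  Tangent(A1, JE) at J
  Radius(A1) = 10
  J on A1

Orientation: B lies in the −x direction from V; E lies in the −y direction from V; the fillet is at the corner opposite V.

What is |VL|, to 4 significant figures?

33.41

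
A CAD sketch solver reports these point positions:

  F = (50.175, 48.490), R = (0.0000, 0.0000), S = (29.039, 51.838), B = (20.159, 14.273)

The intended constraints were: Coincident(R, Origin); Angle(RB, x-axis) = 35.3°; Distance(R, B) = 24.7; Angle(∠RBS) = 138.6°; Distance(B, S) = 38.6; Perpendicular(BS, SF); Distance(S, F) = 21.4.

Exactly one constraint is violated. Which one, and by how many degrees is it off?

Perpendicular(BS, SF) — off by 4.30°.

R = (0.00, 0.00) ✓; RB at 35.30° ✓; |RB| = 24.70 ✓; ∠RBS = 138.6° ✓; |BS| = 38.60 ✓; ∠(BS, SF) = 85.70° ✗; |SF| = 21.40 ✓.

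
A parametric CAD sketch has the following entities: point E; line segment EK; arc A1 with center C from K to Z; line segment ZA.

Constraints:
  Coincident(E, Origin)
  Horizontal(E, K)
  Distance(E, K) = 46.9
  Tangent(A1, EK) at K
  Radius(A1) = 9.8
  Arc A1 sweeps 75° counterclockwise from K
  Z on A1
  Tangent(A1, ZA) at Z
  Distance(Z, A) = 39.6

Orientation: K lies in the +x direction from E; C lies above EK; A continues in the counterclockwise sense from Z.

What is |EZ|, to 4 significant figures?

56.83

Tangency of A1 to EK means the radius CK is perpendicular to EK, so C = K + (0, 9.8) = (46.90, 9.800). On A1, K sits at bearing -90° from C; a 75° counterclockwise sweep puts Z at bearing -15°, so Z = C + 9.8·(cos -15°, sin -15°) = (56.37, 7.264). Then |EZ| = |Z − E| = 56.83.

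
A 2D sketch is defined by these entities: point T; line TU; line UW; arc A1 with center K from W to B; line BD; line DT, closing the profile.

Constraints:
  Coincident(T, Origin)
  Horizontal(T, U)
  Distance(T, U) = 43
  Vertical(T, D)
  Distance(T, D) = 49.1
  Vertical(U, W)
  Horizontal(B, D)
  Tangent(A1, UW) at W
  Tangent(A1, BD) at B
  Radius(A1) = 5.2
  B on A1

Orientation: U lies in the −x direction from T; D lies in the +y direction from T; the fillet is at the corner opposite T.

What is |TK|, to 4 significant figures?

57.93

T is at the origin; T and U share the same y with |TU| = 43.0 and U on the −x side, so U = (-43.00, 0.000). TD is vertical with |TD| = 49.1 and D on the +y side, so D = (0.000, 49.10). The virtual corner opposite T is at (-43.00, 49.10). Since A1 is tangent to UW there, KW ⟂ UW and the tangent condition forces KB to be normal to BD, with radius 5.2, so the center K sits 5.2 in from both sides at K = (-37.80, 43.90). Then |TK| = |K − T| = 57.93.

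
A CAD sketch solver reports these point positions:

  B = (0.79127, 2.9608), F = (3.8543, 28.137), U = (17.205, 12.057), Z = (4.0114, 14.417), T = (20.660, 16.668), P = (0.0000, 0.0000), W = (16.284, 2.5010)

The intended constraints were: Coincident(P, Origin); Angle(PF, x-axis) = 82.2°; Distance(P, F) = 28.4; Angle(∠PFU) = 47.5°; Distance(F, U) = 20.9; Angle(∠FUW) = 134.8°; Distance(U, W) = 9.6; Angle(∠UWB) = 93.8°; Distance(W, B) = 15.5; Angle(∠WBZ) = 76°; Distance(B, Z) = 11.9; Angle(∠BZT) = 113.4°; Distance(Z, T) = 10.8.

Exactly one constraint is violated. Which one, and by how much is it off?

Distance(Z, T) = 10.8 — off by 6.00.

P = (0.00, 0.00) ✓; PF at 82.20° ✓; |PF| = 28.40 ✓; ∠PFU = 47.50° ✓; |FU| = 20.90 ✓; ∠FUW = 134.8° ✓; |UW| = 9.600 ✓; ∠UWB = 93.81° ✓; |WB| = 15.50 ✓; ∠WBZ = 76.00° ✓; |BZ| = 11.90 ✓; ∠BZT = 113.4° ✓; |ZT| = 16.80 ✗.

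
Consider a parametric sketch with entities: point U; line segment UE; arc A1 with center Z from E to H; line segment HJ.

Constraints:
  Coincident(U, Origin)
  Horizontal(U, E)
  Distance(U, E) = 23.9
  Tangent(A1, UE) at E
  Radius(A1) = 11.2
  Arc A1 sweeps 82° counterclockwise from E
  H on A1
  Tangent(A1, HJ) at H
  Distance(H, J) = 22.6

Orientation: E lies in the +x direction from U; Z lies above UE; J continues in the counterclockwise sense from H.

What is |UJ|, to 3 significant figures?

49.8

On A1, E sits at bearing -90° from Z; an 82° counterclockwise sweep puts H at bearing -8°, so H = Z + 11.2·(cos -8°, sin -8°) = (35.0, 9.64). A1 meets HJ tangentially, so ZH is at right angles to HJ, so HJ runs along (−sin -8°, cos -8°); with |HJ| = 22.6, J = (38.1, 32.0). Then |UJ| = |J − U| = 49.8.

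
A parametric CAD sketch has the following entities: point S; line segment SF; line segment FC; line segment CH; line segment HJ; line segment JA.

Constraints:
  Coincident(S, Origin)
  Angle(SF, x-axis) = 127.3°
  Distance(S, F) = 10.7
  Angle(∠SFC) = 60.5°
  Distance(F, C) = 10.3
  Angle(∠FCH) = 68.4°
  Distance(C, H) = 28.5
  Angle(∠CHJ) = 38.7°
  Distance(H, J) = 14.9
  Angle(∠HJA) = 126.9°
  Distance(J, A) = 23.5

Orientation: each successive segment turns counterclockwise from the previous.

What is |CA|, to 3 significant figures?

6.84

S is at the origin; SF runs at 127.3° with length 10.7, so F = (-6.48, 8.51). ∠SFC = 60.5° gives FC at -113° from the x-axis; with |FC| = 10.3, C = (-10.5, -0.956). ∠FCH = 68.4° gives CH at -1.60° from the x-axis; with |CH| = 28.5, H = (17.9, -1.75). ∠CHJ = 38.7° gives HJ at 140° from the x-axis; with |HJ| = 14.9, J = (6.58, 7.89). ∠HJA = 126.9° gives JA at -167° from the x-axis; with |JA| = 23.5, A = (-16.3, 2.68). Then |CA| = |A − C| = 6.84.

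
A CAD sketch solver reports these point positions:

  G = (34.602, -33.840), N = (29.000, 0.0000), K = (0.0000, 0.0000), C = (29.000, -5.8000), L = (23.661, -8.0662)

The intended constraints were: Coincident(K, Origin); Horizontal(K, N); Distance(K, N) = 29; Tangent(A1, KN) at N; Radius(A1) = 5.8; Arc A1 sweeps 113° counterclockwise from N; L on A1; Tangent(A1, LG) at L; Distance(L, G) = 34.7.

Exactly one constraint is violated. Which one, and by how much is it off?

Distance(L, G) = 34.7 — off by 6.70.

K = (0.00, 0.00) ✓; K.y = 0.00, N.y = 0.00 ✓; |KN| = 29.00 ✓; ∠(CN, NK) = 90.00° ✓; |CN| = 5.800 ✓; bearing(C→L) − bearing(C→N) = 113.0° ✓; |CL| = 5.800 ✓; ∠(CL, LG) = 90.00° ✓; |LG| = 28.00 ✗.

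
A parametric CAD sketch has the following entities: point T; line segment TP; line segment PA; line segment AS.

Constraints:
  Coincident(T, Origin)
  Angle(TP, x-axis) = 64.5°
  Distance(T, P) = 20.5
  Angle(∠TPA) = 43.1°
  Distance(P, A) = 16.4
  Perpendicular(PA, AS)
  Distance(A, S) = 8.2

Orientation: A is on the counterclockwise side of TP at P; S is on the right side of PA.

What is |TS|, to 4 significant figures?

22.25

∠TPA = 43.1°, so PA runs at 64.5° + (180° − 43.1°) = 201.4° from the x-axis; with |PA| = 16.4, A = P + 16.4·(cos 201.4°, sin 201.4°) = (-6.444, 12.52). PA ⟂ AS; with |AS| = 8.2 on the right of PA, S = A + 8.2·(-0.3649, 0.9311) = (-9.436, 20.15). Then |TS| = |S − T| = 22.25.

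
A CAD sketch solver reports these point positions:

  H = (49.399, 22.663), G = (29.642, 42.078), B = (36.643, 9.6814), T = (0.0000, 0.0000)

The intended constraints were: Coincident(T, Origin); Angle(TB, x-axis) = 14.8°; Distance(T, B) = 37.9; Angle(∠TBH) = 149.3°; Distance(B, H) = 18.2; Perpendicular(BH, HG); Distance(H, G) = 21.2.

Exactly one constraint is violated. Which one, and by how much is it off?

Distance(H, G) = 21.2 — off by 6.50.

T = (0.00, 0.00) ✓; TB at 14.80° ✓; |TB| = 37.90 ✓; ∠TBH = 149.3° ✓; |BH| = 18.20 ✓; ∠(BH, HG) = 90.00° ✓; |HG| = 27.70 ✗.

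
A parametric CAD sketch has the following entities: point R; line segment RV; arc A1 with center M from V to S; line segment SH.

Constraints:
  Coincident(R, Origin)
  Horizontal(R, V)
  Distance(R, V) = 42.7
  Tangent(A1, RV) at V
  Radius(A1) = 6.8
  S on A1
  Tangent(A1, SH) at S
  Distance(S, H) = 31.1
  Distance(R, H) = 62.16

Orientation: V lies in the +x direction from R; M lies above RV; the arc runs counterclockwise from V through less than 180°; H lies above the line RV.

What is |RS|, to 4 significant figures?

49.97

Checks: R.y = 0.00, V.y = 0.00 ✓; |MS| = 6.800 ✓; ∠(MS, SH) = 90.00° ✓; |SH| = 31.10 ✓; |RH| = 62.16 ✓.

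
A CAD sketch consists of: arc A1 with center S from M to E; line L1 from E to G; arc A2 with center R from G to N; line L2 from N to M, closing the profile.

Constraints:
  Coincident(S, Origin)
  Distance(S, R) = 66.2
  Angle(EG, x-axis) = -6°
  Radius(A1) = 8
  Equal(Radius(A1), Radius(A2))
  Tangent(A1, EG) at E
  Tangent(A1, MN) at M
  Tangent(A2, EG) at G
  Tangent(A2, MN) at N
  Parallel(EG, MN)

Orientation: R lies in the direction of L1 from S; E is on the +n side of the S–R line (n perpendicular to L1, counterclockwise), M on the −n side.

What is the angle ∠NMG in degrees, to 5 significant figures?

13.587°

The slot axis is L1's direction at -6.0°, so u = (cos -6.0°, sin -6.0°) = (0.99452, -0.10453) and n = (−sin -6.0°, cos -6.0°) = (0.10453, 0.99452). S is at the origin and R lies 66.2 along u from S, so R = 66.2·u = (65.837, -6.9198). Tangency of A1 to both parallel lines with radius 8.0 puts E and M at S ± 8.0·n: E = (0.83623, 7.9562), M = (-0.83623, -7.9562). Equal radii place G and N the same way about R: G = R + 8.0·n = (66.674, 1.0364), N = R − 8.0·n = (65.001, -14.876). Then cos ∠NMG = MN·MG / (|MN||MG|), giving 13.587°.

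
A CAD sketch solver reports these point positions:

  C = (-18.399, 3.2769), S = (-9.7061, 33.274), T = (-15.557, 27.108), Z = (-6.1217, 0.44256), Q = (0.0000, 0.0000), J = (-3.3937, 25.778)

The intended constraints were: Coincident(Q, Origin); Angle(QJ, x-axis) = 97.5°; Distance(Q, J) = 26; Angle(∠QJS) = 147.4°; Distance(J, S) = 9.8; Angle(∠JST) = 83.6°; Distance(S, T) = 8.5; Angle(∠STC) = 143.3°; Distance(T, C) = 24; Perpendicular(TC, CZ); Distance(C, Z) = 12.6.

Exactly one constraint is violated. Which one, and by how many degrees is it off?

Perpendicular(TC, CZ) — off by 6.20°.

Q = (0.00, 0.00) ✓; QJ at 97.50° ✓; |QJ| = 26.00 ✓; ∠QJS = 147.4° ✓; |JS| = 9.800 ✓; ∠JST = 83.60° ✓; |ST| = 8.500 ✓; ∠STC = 143.3° ✓; |TC| = 24.00 ✓; ∠(TC, CZ) = 83.80° ✗; |CZ| = 12.60 ✓.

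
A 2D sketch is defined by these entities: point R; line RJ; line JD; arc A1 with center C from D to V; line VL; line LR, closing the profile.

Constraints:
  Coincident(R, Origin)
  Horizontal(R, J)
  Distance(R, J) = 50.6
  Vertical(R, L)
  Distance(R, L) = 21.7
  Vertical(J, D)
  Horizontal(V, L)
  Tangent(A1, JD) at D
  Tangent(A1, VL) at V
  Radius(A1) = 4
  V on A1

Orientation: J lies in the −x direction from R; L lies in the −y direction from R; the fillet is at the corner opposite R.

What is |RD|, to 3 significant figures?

53.6

R is at the origin; R and J share the same y with |RJ| = 50.6 and J on the −x side, so J = (-50.6, 0.00). R and L share the same x with |RL| = 21.7 and L on the −y side, so L = (0.00, -21.7). The virtual corner opposite R is at (-50.6, -21.7). A1 meets JD tangentially, so CD is at right angles to JD and tangency of A1 to VL means the radius CV is perpendicular to VL, with radius 4.0, so the center C sits 4.0 in from both sides at C = (-46.6, -17.7). That places the tangent points at D = (-50.6, -17.7) on JD and V = (-46.6, -21.7) on VL. Then |RD| = |D − R| = 53.6.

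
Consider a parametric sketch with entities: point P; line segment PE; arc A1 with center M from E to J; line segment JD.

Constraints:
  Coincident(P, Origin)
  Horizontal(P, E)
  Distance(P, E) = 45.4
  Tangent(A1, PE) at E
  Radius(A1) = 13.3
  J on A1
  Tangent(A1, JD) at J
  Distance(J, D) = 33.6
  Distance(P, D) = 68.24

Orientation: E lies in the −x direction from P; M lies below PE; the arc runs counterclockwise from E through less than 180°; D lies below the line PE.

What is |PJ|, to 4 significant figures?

60.60

Checks: |PE| = 45.40 ✓; |MJ| = 13.30 ✓; ∠(MJ, JD) = 90.00° ✓; |JD| = 33.60 ✓; |PD| = 68.24 ✓.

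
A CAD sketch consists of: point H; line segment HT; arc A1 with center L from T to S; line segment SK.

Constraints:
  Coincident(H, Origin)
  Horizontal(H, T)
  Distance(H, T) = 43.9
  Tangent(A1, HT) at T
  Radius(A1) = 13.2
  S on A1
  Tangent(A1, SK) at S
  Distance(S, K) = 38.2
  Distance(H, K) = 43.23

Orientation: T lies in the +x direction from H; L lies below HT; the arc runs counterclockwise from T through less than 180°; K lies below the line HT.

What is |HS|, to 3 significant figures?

33.0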